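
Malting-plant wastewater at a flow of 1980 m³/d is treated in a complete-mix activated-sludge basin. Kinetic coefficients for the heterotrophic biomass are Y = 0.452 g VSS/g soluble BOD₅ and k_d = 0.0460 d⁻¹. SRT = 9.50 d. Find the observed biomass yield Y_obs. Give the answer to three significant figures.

Y_obs ≈ 0.315 g VSS/g soluble BOD₅

Observed yield with endogenous decay: Y_obs = Y / (1 + k_d·θ_c) = 0.452 / (1 + 0.0460 × 9.50) = 0.452 / 1.437 = 0.3145 g VSS/g soluble BOD₅.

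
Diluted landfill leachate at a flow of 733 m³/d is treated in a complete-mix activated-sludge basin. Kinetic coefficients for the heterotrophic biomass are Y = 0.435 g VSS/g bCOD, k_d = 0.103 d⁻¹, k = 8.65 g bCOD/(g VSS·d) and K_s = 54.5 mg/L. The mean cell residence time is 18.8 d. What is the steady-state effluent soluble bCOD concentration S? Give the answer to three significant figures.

Effluent substrate depends only on kinetics and SRT: S = K_s(1 + k_d θ_c) / [θ_c(Yk − k_d) − 1] = 54.5 × (1 + 0.103 × 18.8) / [18.8 × (0.435 × 8.65 − 0.103) − 1] = 160.0 / 67.80 = 2.360 mg/L.

S ≈ 2.36 mg/L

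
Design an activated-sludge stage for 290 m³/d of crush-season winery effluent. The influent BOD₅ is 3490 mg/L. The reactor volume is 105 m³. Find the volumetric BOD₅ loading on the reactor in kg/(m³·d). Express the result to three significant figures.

Applied BOD₅ load per unit volume = Q·S₀/V = (290 × 3490/1000)/105.0 = 9.639 kg BOD₅·m⁻³·d⁻¹.

L_v ≈ 9.64 kg BOD₅/(m³·d)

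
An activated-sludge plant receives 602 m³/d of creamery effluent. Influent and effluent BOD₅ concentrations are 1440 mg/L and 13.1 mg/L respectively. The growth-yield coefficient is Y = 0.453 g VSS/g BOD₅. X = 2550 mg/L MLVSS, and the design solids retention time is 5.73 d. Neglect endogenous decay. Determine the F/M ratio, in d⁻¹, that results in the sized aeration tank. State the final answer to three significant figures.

V·X = Y·Q·ΔS·θ_c gives V = 0.453 × 602 × (1440 − 13.1) × 5.73 / 2550 = 874.4 m³.
F/M = Q·S₀ / (V·X) = 602 × 1440 / (874.4 × 2550) = 0.3888 g BOD₅·(g VSS·d)⁻¹.

F/M ≈ 0.389 d⁻¹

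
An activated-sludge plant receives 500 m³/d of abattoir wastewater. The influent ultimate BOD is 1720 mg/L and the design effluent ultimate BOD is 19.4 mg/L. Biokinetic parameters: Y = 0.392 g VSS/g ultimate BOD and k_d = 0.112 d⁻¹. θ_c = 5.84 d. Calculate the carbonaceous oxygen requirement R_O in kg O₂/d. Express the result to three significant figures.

Correct the yield for decay: Y_obs = Y/(1 + k_d θ_c) = 0.392 / (1 + 0.112 × 5.84) = 0.392 / 1.654 = 0.2370.
Mass of ultimate BOD removed per day: Q(S₀ − S) = 500 × 1701 g/m³ = 850.3 kg/d.
P_X = Y_obs·Q·(S₀ − S) = 0.2370 × 850.3 = 201.5 kg VSS/d.
R_O = Q·ΔS − 1.42 P_X = 850.3 − 286.1 = 564.2 kg O₂/d.

R_O ≈ 564 kg O₂/d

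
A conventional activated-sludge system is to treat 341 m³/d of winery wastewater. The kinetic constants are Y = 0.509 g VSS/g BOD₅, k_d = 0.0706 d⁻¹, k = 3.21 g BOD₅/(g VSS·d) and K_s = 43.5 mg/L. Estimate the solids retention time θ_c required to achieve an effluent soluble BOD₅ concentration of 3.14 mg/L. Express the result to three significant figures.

Specific growth rate at S = 3.14 mg/L: μ = YkS/(K_s+S) = 0.509·3.21·3.14/(43.5+3.14) = 0.1100 d⁻¹.
θ_c = 1/(μ − k_d) = 1/(0.1100 − 0.0706) = 1/0.03940 = 25.38 d.

θ_c ≈ 25.4 d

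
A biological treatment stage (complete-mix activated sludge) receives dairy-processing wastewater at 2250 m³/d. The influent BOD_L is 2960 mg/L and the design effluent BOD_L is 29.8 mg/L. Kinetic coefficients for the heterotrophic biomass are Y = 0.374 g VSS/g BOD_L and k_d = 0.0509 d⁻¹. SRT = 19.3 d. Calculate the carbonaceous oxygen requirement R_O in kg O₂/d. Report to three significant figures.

R_O ≈ 4830 kg O₂/d

Y_obs = Y / (1 + k_d θ_c) = 0.374 / (1 + 0.0509 × 19.3) = 0.374 / 1.982 = 0.1887.
Mass of BOD_L removed per day: Q(S₀ − S) = 2250 × 2930 g/m³ = 6593 kg/d.
Net sludge production P_X = 0.1887 × 6593 = 1244 kg VSS/d.
R_O = Q·ΔS − 1.42 P_X = 6593 − 1766 = 4827 kg O₂/d.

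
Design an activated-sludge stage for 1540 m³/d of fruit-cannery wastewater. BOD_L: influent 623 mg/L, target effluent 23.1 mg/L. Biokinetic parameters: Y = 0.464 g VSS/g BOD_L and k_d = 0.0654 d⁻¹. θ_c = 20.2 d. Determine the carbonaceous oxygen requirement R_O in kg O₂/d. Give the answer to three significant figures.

Y_obs = Y / (1 + k_d θ_c) = 0.464 / (1 + 0.0654 × 20.2) = 0.464 / 2.321 = 0.1999.
ΔS = 623 − 23.1 = 599.9 mg/L, so the substrate removal rate is 1540 × 599.9/1000 = 923.8 kg BOD_L/d.
P_X = Y_obs·Q·(S₀ − S) = 0.1999 × 923.8 = 184.7 kg VSS/d.
Carbonaceous O₂ demand = substrate oxidised − cell-mass equivalent = 923.8 − 1.42 × 184.7 = 661.6 kg O₂/d.

R_O ≈ 662 kg O₂/d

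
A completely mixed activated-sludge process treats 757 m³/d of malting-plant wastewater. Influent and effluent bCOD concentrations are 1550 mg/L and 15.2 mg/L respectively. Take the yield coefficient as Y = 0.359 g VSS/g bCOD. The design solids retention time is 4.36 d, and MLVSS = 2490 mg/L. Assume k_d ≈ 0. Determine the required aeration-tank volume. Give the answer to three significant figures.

V ≈ 730 m³

V·X = Y·Q·ΔS·θ_c gives V = 0.359 × 757 × (1550 − 15.2) × 4.36 / 2490 = 730.3 m³.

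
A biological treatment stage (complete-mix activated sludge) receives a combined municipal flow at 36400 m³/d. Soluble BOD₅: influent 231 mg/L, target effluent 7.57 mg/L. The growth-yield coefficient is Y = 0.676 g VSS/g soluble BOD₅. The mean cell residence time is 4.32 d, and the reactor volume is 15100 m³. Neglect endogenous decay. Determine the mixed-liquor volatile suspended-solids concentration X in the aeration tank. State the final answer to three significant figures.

Without decay, X = Y Q (S₀−S) θ_c / V = 0.676 × 36400 × (231 − 7.57) × 4.32 / 15100 = 1573 mg/L.

X ≈ 1570 mg/L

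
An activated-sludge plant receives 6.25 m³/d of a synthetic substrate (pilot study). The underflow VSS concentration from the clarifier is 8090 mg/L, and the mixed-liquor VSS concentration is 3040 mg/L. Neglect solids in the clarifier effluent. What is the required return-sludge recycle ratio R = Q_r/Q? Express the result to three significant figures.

Solids balance on the clarifier gives (1+R)X = R·X_r, so R = X/(X_r − X) = 3040 / (8090 − 3040) = 0.6020.

R ≈ 0.602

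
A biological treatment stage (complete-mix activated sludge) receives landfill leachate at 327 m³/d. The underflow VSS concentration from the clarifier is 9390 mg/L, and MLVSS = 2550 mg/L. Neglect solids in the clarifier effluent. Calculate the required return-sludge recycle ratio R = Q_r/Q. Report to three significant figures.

R = Q_r/Q = X/(X_r − X) = 2550 / (9390 − 2550) = 0.3728.

R ≈ 0.373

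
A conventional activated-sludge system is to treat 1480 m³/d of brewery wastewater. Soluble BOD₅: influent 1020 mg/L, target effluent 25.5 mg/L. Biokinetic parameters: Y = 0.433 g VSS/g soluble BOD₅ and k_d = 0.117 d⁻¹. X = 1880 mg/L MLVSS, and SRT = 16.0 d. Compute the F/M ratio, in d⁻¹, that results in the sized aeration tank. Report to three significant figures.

Rearranging the biomass balance for a CMAS with decay, V = Y·Q·ΔS·θ_c / [X·(1+k_d θ_c)] = 0.433 × 1480 × (1020 − 25.5) × 16.0 / [1880 × (1 + 0.117 × 16.0)] = 1.02×10^7 / 5399 = 1889 m³.
F/M = applied load / biomass = Q·S₀/(V·X) = 1480 × 1020 / (1889 × 1880) = 0.4252 d⁻¹.

F/M ≈ 0.425 d⁻¹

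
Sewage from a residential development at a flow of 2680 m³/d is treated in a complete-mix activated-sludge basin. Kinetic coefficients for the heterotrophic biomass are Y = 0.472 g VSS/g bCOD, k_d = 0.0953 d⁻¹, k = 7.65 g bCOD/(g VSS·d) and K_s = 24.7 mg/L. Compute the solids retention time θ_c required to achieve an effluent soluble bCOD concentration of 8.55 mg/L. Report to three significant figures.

Specific growth rate at S = 8.55 mg/L: μ = YkS/(K_s+S) = 0.472·7.65·8.55/(24.7+8.55) = 0.9285 d⁻¹.
1/θ_c = 0.9285 − 0.0953 = 0.8332 d⁻¹, so θ_c = 1.200 d.

θ_c ≈ 1.20 d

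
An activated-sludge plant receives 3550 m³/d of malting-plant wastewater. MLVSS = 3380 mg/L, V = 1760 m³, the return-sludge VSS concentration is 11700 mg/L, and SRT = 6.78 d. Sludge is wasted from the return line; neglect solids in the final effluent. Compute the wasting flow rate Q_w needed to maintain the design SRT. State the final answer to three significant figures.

Q_w ≈ 75.0 m³/d

θ_c = V·X/(Q_w·X_r) when wasting from the recycle, so Q_w = V·X/(θ_c·X_r) = 1760 × 3380 / (6.78 × 11700) = 74.99 m³/d.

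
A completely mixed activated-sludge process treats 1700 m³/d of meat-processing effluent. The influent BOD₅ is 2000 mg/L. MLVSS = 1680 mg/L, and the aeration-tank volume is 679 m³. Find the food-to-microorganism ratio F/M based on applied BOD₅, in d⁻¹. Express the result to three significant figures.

F/M ≈ 2.98 d⁻¹

F/M = applied load / biomass = Q·S₀/(V·X) = 1700 × 2000 / (679.0 × 1680) = 2.981 d⁻¹.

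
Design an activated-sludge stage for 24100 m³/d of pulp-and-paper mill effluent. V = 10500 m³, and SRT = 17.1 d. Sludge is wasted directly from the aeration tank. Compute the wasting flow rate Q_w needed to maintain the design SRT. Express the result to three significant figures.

Q_w ≈ 614 m³/d

Wasting from the aeration tank: Q_w = V / θ_c = 10500 / 17.1 = 614.0 m³/d.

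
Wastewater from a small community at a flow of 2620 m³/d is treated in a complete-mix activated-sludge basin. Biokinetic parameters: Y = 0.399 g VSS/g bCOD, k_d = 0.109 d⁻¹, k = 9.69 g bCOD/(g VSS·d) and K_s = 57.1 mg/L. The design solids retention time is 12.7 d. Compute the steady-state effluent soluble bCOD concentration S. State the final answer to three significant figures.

S ≈ 2.91 mg/L

For a completely mixed reactor with recycle the Lawrence–McCarty relation gives S = K_s·(1 + k_d·θ_c) / [θ_c·(Y·k − k_d) − 1] = 57.1 × (1 + 0.109 × 12.7) / [12.7 × (0.399 × 9.69 − 0.109) − 1] = 136.1 / 46.72 = 2.914 mg/L.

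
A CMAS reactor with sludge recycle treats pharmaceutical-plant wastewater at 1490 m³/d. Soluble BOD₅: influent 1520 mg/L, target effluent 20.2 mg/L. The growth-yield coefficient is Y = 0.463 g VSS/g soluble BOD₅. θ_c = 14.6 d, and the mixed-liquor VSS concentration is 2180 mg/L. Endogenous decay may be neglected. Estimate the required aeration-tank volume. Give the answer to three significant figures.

With k_d = 0 the design equation reduces to V = Y Q (S₀−S) θ_c / X = 0.463 × 1490 × (1520 − 20.2) × 14.6 / 2180 = 6929 m³.

V ≈ 6930 m³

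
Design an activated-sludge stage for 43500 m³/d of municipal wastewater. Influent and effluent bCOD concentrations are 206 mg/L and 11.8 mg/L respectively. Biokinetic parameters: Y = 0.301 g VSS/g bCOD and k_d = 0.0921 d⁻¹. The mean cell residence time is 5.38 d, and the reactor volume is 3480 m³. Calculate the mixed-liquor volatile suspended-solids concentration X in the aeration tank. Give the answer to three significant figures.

From V·X·(1 + k_d·θ_c) = Y·Q·(S₀ − S)·θ_c: X = 0.301 × 43500 × (206 − 11.8) × 5.38 / [3480 × (1 + 0.0921 × 5.38)] = 2629 mg/L.

X ≈ 2630 mg/L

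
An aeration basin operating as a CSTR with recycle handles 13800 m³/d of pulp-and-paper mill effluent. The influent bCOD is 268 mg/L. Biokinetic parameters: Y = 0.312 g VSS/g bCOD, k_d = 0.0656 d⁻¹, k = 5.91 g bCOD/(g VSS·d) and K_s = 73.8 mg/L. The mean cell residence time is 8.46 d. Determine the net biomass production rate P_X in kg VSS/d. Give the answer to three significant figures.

P_X ≈ 719 kg VSS/d

Effluent substrate depends only on kinetics and SRT: S = K_s(1 + k_d θ_c) / [θ_c(Yk − k_d) − 1] = 73.8 × (1 + 0.0656 × 8.46) / [8.46 × (0.312 × 5.91 − 0.0656) − 1] = 114.8 / 14.04 = 8.171 mg/L.
Y_obs = Y / (1 + k_d θ_c) = 0.312 / (1 + 0.0656 × 8.46) = 0.312 / 1.555 = 0.2006.
Substrate removed = Q·(S₀ − S) = 13800 m³/d × (268 − 8.17) g/m³ = 3.59×10^6 g/d = 3586 kg/d.
Biomass produced: P_X = Y_obs·Q·ΔS = 0.2006 × 3586 ≈ 719.4 kg VSS/d.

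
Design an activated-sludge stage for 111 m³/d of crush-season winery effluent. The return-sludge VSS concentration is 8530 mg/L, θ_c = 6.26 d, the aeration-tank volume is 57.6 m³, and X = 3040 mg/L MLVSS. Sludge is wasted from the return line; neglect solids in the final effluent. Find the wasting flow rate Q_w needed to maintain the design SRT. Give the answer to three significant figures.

Wasting from the return line (neglecting effluent solids): Q_w = V·X / (θ_c·X_r) = 57.60 × 3040 / (6.26 × 8530) = 3.279 m³/d.

Q_w ≈ 3.28 m³/d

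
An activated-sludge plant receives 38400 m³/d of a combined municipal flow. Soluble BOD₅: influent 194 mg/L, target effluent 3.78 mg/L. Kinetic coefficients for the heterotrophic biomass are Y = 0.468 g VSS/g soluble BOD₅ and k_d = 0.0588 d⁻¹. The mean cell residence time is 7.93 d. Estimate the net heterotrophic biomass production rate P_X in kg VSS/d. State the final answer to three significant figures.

P_X ≈ 2330 kg VSS/d

Observed yield with endogenous decay: Y_obs = Y / (1 + k_d·θ_c) = 0.468 / (1 + 0.0588 × 7.93) = 0.468 / 1.466 = 0.3192 g VSS/g soluble BOD₅.
ΔS = 194 − 3.78 = 190.2 mg/L, so the substrate removal rate is 38400 × 190.2/1000 = 7304 kg soluble BOD₅/d.
So the net sludge growth is P_X = 0.3192 × 7304 = 2331 kg VSS/d.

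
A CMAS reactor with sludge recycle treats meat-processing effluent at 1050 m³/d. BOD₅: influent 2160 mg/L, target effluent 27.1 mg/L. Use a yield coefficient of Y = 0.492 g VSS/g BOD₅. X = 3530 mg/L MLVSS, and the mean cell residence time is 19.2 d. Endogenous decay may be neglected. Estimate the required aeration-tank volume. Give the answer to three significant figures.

Biomass mass balance (decay neglected): V·X = Y·Q·(S₀ − S)·θ_c, so V = 0.492 × 1050 × (2160 − 27.1) × 19.2 / 3530 = 5993 m³.

V ≈ 5990 m³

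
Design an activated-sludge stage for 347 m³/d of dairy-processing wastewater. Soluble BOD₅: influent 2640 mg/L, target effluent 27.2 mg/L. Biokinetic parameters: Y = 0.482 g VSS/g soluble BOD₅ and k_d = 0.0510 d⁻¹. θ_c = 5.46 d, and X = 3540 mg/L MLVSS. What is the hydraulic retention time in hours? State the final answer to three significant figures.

τ ≈ 36.5 h

Steady-state biomass mass balance: V·X·(1 + k_d·θ_c) = Y·Q·(S₀ − S)·θ_c, so V = 0.482 × 347 × (2640 − 27.2) × 5.46 / [3540 × (1 + 0.0510 × 5.46)] = 2.39×10^6 / 4526 = 527.2 m³.
HRT = V/Q = 527.2 m³ / 347 m³·d⁻¹ = 1.519 d × 24 = 36.46 h.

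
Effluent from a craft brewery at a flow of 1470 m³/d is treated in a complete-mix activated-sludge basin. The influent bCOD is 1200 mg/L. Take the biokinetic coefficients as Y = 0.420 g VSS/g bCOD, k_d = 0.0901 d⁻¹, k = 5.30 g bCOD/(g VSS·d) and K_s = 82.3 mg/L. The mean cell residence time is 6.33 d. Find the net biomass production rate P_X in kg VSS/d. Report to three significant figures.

From the Monod/SRT balance for a CMAS, S = K_s·(1+k_d θ_c)/[θ_c·(Y k − k_d) − 1] = 82.3 × (1 + 0.0901 × 6.33) / [6.33 × (0.420 × 5.30 − 0.0901) − 1] = 129.2 / 12.52 = 10.32 mg/L.
The observed yield is Y_obs = Y/(1 + k_d·θ_c) = 0.420 / (1 + 0.0901 × 6.33) = 0.420 / 1.570 = 0.2675 g VSS per g bCOD removed.
Substrate removed = Q·(S₀ − S) = 1470 m³/d × (1200 − 10.3) g/m³ = 1.75×10^6 g/d = 1749 kg/d.
Net biomass production P_X = Y_obs × Q·(S₀ − S) = 0.2675 × 1749 = 467.7 kg VSS/d.

P_X ≈ 468 kg VSS/d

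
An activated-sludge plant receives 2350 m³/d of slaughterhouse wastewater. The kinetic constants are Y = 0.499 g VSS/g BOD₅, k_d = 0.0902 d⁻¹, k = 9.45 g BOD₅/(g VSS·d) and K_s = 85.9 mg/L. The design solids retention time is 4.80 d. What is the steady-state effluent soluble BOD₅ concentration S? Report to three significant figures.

From the Monod/SRT balance for a CMAS, S = K_s·(1+k_d θ_c)/[θ_c·(Y k − k_d) − 1] = 85.9 × (1 + 0.0902 × 4.80) / [4.80 × (0.499 × 9.45 − 0.0902) − 1] = 123.1 / 21.20 = 5.806 mg/L.

S ≈ 5.81 mg/L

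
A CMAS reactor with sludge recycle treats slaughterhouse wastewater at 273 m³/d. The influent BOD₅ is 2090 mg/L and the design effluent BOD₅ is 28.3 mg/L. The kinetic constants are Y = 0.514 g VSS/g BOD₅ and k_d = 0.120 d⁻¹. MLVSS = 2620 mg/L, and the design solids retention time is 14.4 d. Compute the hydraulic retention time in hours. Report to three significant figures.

τ ≈ 51.2 h

From the SRT design equation V = Y Q (S₀−S) θ_c / [X (1 + k_d θ_c)] = 0.514 × 273 × (2090 − 28.3) × 14.4 / [2620 × (1 + 0.120 × 14.4)] = 4.17×10^6 / 7147 = 582.9 m³.
Hydraulic retention time τ = V/Q = 582.9 / 273 = 2.135 d = 51.24 h.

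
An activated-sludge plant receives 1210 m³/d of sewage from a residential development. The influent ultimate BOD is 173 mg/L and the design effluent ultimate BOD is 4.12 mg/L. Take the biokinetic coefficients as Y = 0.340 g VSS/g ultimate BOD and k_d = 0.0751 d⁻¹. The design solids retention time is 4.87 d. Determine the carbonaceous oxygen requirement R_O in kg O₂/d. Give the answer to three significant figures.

Y_obs = Y / (1 + k_d θ_c) = 0.340 / (1 + 0.0751 × 4.87) = 0.340 / 1.366 = 0.2489.
Mass of ultimate BOD removed per day: Q(S₀ − S) = 1210 × 168.9 g/m³ = 204.3 kg/d.
Biomass synthesised: P_X = Y_obs × 204.3 = 50.87 kg VSS/d.
Carbonaceous O₂ demand = substrate oxidised − cell-mass equivalent = 204.3 − 1.42 × 50.87 = 132.1 kg O₂/d.

R_O ≈ 132 kg O₂/d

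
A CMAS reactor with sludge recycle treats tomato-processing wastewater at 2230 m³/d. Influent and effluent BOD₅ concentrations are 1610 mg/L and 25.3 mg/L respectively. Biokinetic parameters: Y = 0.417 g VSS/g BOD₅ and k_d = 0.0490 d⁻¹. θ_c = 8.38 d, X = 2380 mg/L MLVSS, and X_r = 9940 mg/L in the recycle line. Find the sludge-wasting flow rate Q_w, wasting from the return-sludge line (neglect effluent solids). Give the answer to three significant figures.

Steady-state biomass mass balance: V·X·(1 + k_d·θ_c) = Y·Q·(S₀ − S)·θ_c, so V = 0.417 × 2230 × (1610 − 25.3) × 8.38 / [2380 × (1 + 0.0490 × 8.38)] = 1.23×10^7 / 3357 = 3678 m³.
θ_c = V·X/(Q_w·X_r) when wasting from the recycle, so Q_w = V·X/(θ_c·X_r) = 3678 × 2380 / (8.38 × 9940) = 105.1 m³/d.

Q_w ≈ 105 m³/d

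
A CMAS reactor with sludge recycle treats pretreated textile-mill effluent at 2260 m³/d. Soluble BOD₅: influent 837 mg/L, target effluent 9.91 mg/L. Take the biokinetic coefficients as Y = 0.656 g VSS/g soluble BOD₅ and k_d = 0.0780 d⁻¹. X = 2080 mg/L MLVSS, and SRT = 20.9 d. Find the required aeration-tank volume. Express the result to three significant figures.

From the SRT design equation V = Y Q (S₀−S) θ_c / [X (1 + k_d θ_c)] = 0.656 × 2260 × (837 − 9.91) × 20.9 / [2080 × (1 + 0.0780 × 20.9)] = 2.56×10^7 / 5471 = 4684 m³.

V ≈ 4680 m³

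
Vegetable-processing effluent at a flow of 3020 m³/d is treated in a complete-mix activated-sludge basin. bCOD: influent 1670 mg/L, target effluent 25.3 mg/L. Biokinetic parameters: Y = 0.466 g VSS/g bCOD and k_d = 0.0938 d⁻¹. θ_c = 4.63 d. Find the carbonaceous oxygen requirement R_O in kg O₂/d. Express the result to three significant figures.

The observed yield is Y_obs = Y/(1 + k_d·θ_c) = 0.466 / (1 + 0.0938 × 4.63) = 0.466 / 1.434 = 0.3249 g VSS per g bCOD removed.
ΔS = 1670 − 25.3 = 1645 mg/L, so the substrate removal rate is 3020 × 1645/1000 = 4967 kg bCOD/d.
Net sludge production P_X = 0.3249 × 4967 = 1614 kg VSS/d.
R_O = Q·(S₀ − S) − 1.42·P_X = 4967 − 1.42 × 1614 = 2675 kg O₂/d.

R_O ≈ 2680 kg O₂/d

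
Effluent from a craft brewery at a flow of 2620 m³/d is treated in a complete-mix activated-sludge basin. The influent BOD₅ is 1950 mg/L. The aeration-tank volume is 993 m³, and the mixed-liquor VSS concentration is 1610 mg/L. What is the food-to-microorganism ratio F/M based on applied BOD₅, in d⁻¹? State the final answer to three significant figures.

F/M ≈ 3.20 d⁻¹

Food-to-microorganism ratio F/M = Q S₀ / (V X) = 2620 × 1950 / (993.0 × 1610) = 3.196 d⁻¹.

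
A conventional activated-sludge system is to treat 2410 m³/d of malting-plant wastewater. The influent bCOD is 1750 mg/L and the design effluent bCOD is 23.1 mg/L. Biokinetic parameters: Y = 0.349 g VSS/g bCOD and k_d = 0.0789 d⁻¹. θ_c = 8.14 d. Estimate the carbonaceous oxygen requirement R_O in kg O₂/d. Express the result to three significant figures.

Correct the yield for decay: Y_obs = Y/(1 + k_d θ_c) = 0.349 / (1 + 0.0789 × 8.14) = 0.349 / 1.642 = 0.2125.
Q·(S₀ − S) = 2410 × (1750 − 23.1) × 10⁻³ = 4162 kg/d removed.
P_X = Y_obs·Q·(S₀ − S) = 0.2125 × 4162 = 884.4 kg VSS/d.
R_O = Q·(S₀ − S) − 1.42·P_X = 4162 − 1.42 × 884.4 = 2906 kg O₂/d.

R_O ≈ 2910 kg O₂/d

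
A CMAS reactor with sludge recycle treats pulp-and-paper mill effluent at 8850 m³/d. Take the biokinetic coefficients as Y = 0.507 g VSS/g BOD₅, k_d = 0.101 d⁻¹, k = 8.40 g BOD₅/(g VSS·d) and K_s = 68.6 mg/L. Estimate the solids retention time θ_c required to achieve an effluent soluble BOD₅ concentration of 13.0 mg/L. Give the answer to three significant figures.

θ_c ≈ 1.73 d

From 1/θ_c = Y·k·S/(K_s + S) − k_d: Y·k·S/(K_s+S) = 0.507 × 8.40 × 13.0 / (68.6 + 13.0) = 0.6785 d⁻¹.
θ_c = 1/(μ − k_d) = 1/(0.6785 − 0.101) = 1/0.5775 = 1.732 d.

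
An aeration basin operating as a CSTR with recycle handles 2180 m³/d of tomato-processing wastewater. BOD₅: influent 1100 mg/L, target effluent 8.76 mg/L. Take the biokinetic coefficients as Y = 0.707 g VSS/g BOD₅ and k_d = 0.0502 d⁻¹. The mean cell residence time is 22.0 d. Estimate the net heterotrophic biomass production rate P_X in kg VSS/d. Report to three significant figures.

The observed yield is Y_obs = Y/(1 + k_d·θ_c) = 0.707 / (1 + 0.0502 × 22.0) = 0.707 / 2.104 = 0.3360 g VSS per g BOD₅ removed.
Mass of BOD₅ removed per day: Q(S₀ − S) = 2180 × 1091 g/m³ = 2379 kg/d.
P_X = Y_obs · Q(S₀ − S) = 0.3360 × 2379 = 799.2 kg VSS/d.

P_X ≈ 799 kg VSS/d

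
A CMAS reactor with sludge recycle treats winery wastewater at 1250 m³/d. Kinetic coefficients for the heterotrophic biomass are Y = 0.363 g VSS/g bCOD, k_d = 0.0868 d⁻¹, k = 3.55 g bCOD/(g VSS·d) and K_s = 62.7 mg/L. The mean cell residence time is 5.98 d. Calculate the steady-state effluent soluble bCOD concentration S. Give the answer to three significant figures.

For a completely mixed reactor with recycle the Lawrence–McCarty relation gives S = K_s·(1 + k_d·θ_c) / [θ_c·(Y·k − k_d) − 1] = 62.7 × (1 + 0.0868 × 5.98) / [5.98 × (0.363 × 3.55 − 0.0868) − 1] = 95.25 / 6.187 = 15.39 mg/L.

S ≈ 15.4 mg/L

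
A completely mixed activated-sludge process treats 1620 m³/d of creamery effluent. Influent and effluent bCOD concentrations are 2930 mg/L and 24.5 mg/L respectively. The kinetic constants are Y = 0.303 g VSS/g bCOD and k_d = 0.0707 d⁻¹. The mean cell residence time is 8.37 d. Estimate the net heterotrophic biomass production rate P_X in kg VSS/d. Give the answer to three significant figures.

P_X ≈ 896 kg VSS/d

Y_obs = Y / (1 + k_d θ_c) = 0.303 / (1 + 0.0707 × 8.37) = 0.303 / 1.592 = 0.1904.
Q·(S₀ − S) = 1620 × (2930 − 24.5) × 10⁻³ = 4707 kg/d removed.
Net biomass production P_X = Y_obs × Q·(S₀ − S) = 0.1904 × 4707 = 896.0 kg VSS/d.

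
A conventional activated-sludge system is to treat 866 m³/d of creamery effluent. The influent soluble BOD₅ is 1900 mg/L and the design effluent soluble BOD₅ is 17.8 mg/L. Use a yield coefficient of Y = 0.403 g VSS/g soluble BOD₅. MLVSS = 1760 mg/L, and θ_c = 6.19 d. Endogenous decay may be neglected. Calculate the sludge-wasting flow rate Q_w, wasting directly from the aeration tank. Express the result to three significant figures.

Biomass mass balance (decay neglected): V·X = Y·Q·(S₀ − S)·θ_c, so V = 0.403 × 866 × (1900 − 17.8) × 6.19 / 1760 = 2310 m³.
For wasting at MLVSS concentration, Q_w = V/θ_c = 2310/6.19 = 373.2 m³/d.

Q_w ≈ 373 m³/d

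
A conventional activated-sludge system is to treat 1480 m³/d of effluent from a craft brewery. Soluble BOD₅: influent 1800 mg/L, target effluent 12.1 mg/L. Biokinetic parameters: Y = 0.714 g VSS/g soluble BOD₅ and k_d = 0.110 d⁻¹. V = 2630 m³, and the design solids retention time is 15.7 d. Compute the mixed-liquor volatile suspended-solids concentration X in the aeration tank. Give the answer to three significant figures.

X ≈ 4140 mg/L

From V·X·(1 + k_d·θ_c) = Y·Q·(S₀ − S)·θ_c: X = 0.714 × 1480 × (1800 − 12.1) × 15.7 / [2630 × (1 + 0.110 × 15.7)] = 4136 mg/L.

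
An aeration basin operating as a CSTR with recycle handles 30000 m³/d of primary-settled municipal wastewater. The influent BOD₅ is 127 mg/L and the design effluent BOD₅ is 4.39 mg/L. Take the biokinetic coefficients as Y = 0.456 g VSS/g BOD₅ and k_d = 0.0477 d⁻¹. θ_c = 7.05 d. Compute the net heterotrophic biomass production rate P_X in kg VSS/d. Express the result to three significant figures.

The observed yield is Y_obs = Y/(1 + k_d·θ_c) = 0.456 / (1 + 0.0477 × 7.05) = 0.456 / 1.336 = 0.3412 g VSS per g BOD₅ removed.
ΔS = 127 − 4.39 = 122.6 mg/L, so the substrate removal rate is 30000 × 122.6/1000 = 3678 kg BOD₅/d.
So the net sludge growth is P_X = 0.3412 × 3678 = 1255 kg VSS/d.

P_X ≈ 1260 kg VSS/d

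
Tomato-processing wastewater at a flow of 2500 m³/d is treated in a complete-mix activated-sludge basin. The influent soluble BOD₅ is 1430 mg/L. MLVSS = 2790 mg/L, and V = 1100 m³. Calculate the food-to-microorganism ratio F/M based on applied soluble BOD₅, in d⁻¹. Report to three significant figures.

F/M ≈ 1.16 d⁻¹

F/M = applied load / biomass = Q·S₀/(V·X) = 2500 × 1430 / (1100 × 2790) = 1.165 d⁻¹.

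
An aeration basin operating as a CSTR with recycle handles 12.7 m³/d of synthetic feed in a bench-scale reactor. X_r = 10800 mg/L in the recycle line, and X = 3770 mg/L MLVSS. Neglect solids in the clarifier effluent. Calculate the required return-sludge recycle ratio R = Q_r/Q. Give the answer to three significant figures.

R = Q_r/Q = X/(X_r − X) = 3770 / (10800 − 3770) = 0.5363.

R ≈ 0.536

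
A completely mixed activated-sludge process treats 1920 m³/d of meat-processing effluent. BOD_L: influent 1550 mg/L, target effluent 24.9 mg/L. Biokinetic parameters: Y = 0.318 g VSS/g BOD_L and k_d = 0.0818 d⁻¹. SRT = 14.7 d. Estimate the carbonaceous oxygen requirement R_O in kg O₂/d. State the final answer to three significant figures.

The observed yield is Y_obs = Y/(1 + k_d·θ_c) = 0.318 / (1 + 0.0818 × 14.7) = 0.318 / 2.202 = 0.1444 g VSS per g BOD_L removed.
Q·(S₀ − S) = 1920 × (1550 − 24.9) × 10⁻³ = 2928 kg/d removed.
P_X = Y_obs·Q·(S₀ − S) = 0.1444 × 2928 = 422.8 kg VSS/d.
R_O = Q·(S₀ − S) − 1.42·P_X = 2928 − 1.42 × 422.8 = 2328 kg O₂/d.

R_O ≈ 2330 kg O₂/d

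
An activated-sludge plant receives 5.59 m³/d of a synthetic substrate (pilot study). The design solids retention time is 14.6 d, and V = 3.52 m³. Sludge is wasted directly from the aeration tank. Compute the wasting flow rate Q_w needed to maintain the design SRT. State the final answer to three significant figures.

Q_w ≈ 0.241 m³/d

With mixed-liquor wasting, θ_c = V/Q_w, so Q_w = V/θ_c = 3.520/14.6 = 0.2411 m³/d.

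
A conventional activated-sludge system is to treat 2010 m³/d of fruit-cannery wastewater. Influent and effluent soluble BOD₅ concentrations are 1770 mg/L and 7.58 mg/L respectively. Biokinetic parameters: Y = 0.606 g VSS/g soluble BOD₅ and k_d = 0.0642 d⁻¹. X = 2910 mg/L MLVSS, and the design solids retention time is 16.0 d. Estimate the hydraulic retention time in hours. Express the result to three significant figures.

τ ≈ 69.5 h

From the SRT design equation V = Y Q (S₀−S) θ_c / [X (1 + k_d θ_c)] = 0.606 × 2010 × (1770 − 7.58) × 16.0 / [2910 × (1 + 0.0642 × 16.0)] = 3.43×10^7 / 5899 = 5822 m³.
HRT = V/Q = 5822 m³ / 2010 m³·d⁻¹ = 2.897 d × 24 = 69.52 h.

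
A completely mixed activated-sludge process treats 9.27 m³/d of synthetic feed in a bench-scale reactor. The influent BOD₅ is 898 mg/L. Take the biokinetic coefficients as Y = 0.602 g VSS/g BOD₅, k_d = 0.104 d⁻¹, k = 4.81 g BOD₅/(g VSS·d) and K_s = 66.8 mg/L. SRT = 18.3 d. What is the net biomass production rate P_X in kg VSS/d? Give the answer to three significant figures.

Effluent substrate depends only on kinetics and SRT: S = K_s(1 + k_d θ_c) / [θ_c(Yk − k_d) − 1] = 66.8 × (1 + 0.104 × 18.3) / [18.3 × (0.602 × 4.81 − 0.104) − 1] = 193.9 / 50.09 = 3.872 mg/L.
Observed yield with endogenous decay: Y_obs = Y / (1 + k_d·θ_c) = 0.602 / (1 + 0.104 × 18.3) = 0.602 / 2.903 = 0.2074 g VSS/g BOD₅.
ΔS = 898 − 3.87 = 894.1 mg/L, so the substrate removal rate is 9.27 × 894.1/1000 = 8.289 kg BOD₅/d.
P_X = Y_obs · Q(S₀ − S) = 0.2074 × 8.289 = 1.719 kg VSS/d.

P_X ≈ 1.72 kg VSS/d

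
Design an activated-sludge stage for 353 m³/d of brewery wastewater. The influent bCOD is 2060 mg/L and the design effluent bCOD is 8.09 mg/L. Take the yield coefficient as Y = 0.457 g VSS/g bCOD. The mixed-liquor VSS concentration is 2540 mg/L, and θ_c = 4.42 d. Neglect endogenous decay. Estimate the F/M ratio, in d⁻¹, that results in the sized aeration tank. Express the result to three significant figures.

With k_d = 0 the design equation reduces to V = Y Q (S₀−S) θ_c / X = 0.457 × 353 × (2060 − 8.09) × 4.42 / 2540 = 576.0 m³.
F/M = Q·S₀ / (V·X) = 353 × 2060 / (576.0 × 2540) = 0.4970 g bCOD·(g VSS·d)⁻¹.

F/M ≈ 0.497 d⁻¹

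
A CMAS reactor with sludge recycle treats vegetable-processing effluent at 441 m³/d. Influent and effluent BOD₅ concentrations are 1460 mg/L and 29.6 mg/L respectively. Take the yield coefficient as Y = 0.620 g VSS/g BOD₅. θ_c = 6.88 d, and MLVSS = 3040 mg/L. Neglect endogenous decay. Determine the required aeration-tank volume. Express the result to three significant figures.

V ≈ 885 m³

V·X = Y·Q·ΔS·θ_c gives V = 0.620 × 441 × (1460 − 29.6) × 6.88 / 3040 = 885.1 m³.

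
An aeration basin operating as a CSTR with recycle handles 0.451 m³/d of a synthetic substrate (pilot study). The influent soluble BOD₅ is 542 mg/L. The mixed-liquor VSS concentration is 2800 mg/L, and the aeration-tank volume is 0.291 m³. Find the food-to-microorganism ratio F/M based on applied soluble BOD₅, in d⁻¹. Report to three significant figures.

Food-to-microorganism ratio F/M = Q S₀ / (V X) = 0.451 × 542 / (0.2910 × 2800) = 0.3000 d⁻¹.

F/M ≈ 0.300 d⁻¹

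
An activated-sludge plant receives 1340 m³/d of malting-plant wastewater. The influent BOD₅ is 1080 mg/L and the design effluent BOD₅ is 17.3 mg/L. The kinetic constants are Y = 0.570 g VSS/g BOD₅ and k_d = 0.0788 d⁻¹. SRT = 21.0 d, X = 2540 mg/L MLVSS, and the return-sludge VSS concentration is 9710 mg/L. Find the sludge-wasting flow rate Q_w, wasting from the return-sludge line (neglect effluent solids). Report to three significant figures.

Q_w ≈ 31.5 m³/d

Steady-state biomass mass balance: V·X·(1 + k_d·θ_c) = Y·Q·(S₀ − S)·θ_c, so V = 0.570 × 1340 × (1080 − 17.3) × 21.0 / [2540 × (1 + 0.0788 × 21.0)] = 1.7×10^7 / 6743 = 2528 m³.
Wasting from the return line (neglecting effluent solids): Q_w = V·X / (θ_c·X_r) = 2528 × 2540 / (21.0 × 9710) = 31.49 m³/d.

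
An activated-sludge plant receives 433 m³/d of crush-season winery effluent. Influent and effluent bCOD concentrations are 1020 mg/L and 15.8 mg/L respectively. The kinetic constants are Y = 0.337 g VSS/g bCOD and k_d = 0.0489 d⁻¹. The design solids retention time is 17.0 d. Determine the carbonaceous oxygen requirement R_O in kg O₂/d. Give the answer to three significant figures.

Observed yield with endogenous decay: Y_obs = Y / (1 + k_d·θ_c) = 0.337 / (1 + 0.0489 × 17.0) = 0.337 / 1.831 = 0.1840 g VSS/g bCOD.
ΔS = 1020 − 15.8 = 1004 mg/L, so the substrate removal rate is 433 × 1004/1000 = 434.8 kg bCOD/d.
Biomass synthesised: P_X = Y_obs × 434.8 = 80.02 kg VSS/d.
R_O = Q·ΔS − 1.42 P_X = 434.8 − 113.6 = 321.2 kg O₂/d.

R_O ≈ 321 kg O₂/d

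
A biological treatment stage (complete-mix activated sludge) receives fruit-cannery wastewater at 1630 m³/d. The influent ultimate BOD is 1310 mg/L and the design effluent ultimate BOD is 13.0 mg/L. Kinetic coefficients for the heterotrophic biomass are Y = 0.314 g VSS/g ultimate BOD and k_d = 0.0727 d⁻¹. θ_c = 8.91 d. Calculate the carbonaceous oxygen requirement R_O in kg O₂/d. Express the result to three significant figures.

R_O ≈ 1540 kg O₂/d

Correct the yield for decay: Y_obs = Y/(1 + k_d θ_c) = 0.314 / (1 + 0.0727 × 8.91) = 0.314 / 1.648 = 0.1906.
ΔS = 1310 − 13.0 = 1297 mg/L, so the substrate removal rate is 1630 × 1297/1000 = 2114 kg ultimate BOD/d.
Biomass synthesised: P_X = Y_obs × 2114 = 402.9 kg VSS/d.
R_O = Q·ΔS − 1.42 P_X = 2114 − 572.1 = 1542 kg O₂/d.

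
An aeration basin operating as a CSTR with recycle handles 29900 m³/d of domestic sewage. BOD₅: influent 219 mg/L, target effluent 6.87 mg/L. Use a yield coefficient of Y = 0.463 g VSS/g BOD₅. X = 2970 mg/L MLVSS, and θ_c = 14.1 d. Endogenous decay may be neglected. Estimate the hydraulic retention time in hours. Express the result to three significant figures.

τ ≈ 11.2 h

V·X = Y·Q·ΔS·θ_c gives V = 0.463 × 29900 × (219 − 6.87) × 14.1 / 2970 = 13942 m³.
Hydraulic retention time τ = V/Q = 13942 / 29900 = 0.4663 d = 11.19 h.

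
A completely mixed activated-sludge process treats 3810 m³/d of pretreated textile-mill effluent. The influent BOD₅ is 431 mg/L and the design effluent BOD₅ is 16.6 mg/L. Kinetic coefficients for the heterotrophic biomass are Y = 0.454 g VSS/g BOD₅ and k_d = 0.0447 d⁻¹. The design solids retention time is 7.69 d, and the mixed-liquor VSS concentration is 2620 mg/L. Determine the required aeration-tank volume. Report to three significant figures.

V ≈ 1570 m³

From the SRT design equation V = Y Q (S₀−S) θ_c / [X (1 + k_d θ_c)] = 0.454 × 3810 × (431 − 16.6) × 7.69 / [2620 × (1 + 0.0447 × 7.69)] = 5.51×10^6 / 3521 = 1566 m³.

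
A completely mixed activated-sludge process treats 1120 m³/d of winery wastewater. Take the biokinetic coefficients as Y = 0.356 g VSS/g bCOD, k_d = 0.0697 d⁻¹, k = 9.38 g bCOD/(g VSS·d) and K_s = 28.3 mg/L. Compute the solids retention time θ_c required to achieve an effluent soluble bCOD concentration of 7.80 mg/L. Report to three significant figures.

θ_c ≈ 1.53 d

Specific growth rate at S = 7.80 mg/L: μ = YkS/(K_s+S) = 0.356·9.38·7.80/(28.3+7.80) = 0.7215 d⁻¹.
θ_c = 1/(μ − k_d) = 1/(0.7215 − 0.0697) = 1/0.6518 = 1.534 d.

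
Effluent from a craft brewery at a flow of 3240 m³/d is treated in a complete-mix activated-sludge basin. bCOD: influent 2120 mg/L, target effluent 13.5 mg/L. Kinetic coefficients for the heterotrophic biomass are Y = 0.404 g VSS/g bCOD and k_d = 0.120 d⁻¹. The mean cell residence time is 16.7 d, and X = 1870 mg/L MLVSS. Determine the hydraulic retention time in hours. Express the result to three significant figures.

Rearranging the biomass balance for a CMAS with decay, V = Y·Q·ΔS·θ_c / [X·(1+k_d θ_c)] = 0.404 × 3240 × (2120 − 13.5) × 16.7 / [1870 × (1 + 0.120 × 16.7)] = 4.6×10^7 / 5617 = 8197 m³.
HRT = V/Q = 8197 m³ / 3240 m³·d⁻¹ = 2.530 d × 24 = 60.72 h.

τ ≈ 60.7 h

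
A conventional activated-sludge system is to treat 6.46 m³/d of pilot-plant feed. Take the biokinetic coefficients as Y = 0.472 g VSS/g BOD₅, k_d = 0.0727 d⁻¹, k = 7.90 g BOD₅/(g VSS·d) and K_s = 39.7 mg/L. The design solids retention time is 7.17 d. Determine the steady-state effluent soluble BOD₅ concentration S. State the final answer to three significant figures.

Effluent substrate depends only on kinetics and SRT: S = K_s(1 + k_d θ_c) / [θ_c(Yk − k_d) − 1] = 39.7 × (1 + 0.0727 × 7.17) / [7.17 × (0.472 × 7.90 − 0.0727) − 1] = 60.39 / 25.21 = 2.395 mg/L.

S ≈ 2.40 mg/L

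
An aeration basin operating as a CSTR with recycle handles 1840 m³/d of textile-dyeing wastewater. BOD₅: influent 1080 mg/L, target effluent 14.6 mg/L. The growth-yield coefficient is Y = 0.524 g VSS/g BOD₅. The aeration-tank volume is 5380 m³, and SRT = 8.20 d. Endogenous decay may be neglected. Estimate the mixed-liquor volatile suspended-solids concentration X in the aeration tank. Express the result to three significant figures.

X ≈ 1570 mg/L

From V·X = Y·Q·(S₀ − S)·θ_c (decay neglected): X = 0.524 × 1840 × (1080 − 14.6) × 8.20 / 5380 = 1566 mg/L.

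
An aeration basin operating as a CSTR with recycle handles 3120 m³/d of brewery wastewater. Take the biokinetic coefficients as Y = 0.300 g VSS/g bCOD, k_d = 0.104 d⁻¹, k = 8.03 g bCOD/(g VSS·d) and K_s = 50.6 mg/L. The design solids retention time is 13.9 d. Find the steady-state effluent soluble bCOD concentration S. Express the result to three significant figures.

S ≈ 3.99 mg/L

From the Monod/SRT balance for a CMAS, S = K_s·(1+k_d θ_c)/[θ_c·(Y k − k_d) − 1] = 50.6 × (1 + 0.104 × 13.9) / [13.9 × (0.300 × 8.03 − 0.104) − 1] = 123.7 / 31.04 = 3.987 mg/L.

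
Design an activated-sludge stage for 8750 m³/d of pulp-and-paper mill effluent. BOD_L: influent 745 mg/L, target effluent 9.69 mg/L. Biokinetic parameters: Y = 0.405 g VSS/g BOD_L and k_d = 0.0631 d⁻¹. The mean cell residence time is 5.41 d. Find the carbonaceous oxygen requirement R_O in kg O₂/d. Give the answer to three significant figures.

R_O ≈ 3680 kg O₂/d

The observed yield is Y_obs = Y/(1 + k_d·θ_c) = 0.405 / (1 + 0.0631 × 5.41) = 0.405 / 1.341 = 0.3019 g VSS per g BOD_L removed.
Substrate removed = Q·(S₀ − S) = 8750 m³/d × (745 − 9.69) g/m³ = 6.43×10^6 g/d = 6434 kg/d.
P_X = Y_obs·Q·(S₀ − S) = 0.3019 × 6434 = 1943 kg VSS/d.
R_O = Q·(S₀ − S) − 1.42·P_X = 6434 − 1.42 × 1943 = 3675 kg O₂/d.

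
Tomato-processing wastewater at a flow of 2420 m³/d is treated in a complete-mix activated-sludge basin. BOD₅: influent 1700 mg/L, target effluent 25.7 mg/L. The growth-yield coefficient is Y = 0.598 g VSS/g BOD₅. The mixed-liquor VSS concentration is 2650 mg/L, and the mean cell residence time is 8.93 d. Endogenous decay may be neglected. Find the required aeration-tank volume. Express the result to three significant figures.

Biomass mass balance (decay neglected): V·X = Y·Q·(S₀ − S)·θ_c, so V = 0.598 × 2420 × (1700 − 25.7) × 8.93 / 2650 = 8165 m³.

V ≈ 8160 m³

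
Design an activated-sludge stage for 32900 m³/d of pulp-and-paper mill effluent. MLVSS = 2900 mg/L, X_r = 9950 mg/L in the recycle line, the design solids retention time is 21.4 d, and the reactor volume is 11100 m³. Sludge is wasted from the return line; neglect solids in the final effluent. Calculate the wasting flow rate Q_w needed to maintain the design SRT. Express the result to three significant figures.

Wasting from the return line (neglecting effluent solids): Q_w = V·X / (θ_c·X_r) = 11100 × 2900 / (21.4 × 9950) = 151.2 m³/d.

Q_w ≈ 151 m³/d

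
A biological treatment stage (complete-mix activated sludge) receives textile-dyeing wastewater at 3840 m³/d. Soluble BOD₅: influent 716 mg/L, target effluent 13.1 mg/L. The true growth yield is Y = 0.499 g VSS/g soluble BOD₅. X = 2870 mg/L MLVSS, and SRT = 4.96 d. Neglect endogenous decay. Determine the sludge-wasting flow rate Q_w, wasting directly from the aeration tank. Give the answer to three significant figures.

With k_d = 0 the design equation reduces to V = Y Q (S₀−S) θ_c / X = 0.499 × 3840 × (716 − 13.1) × 4.96 / 2870 = 2328 m³.
With mixed-liquor wasting, θ_c = V/Q_w, so Q_w = V/θ_c = 2328/4.96 = 469.3 m³/d.

Q_w ≈ 469 m³/d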